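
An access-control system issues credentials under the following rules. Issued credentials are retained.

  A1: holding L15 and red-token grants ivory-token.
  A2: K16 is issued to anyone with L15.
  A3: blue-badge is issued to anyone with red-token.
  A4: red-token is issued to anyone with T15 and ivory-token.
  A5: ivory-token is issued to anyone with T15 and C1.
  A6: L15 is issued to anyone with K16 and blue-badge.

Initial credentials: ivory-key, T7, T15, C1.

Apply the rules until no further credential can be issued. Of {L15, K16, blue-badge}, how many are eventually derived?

Holding T15 and C1 grants ivory-token (A5).
Holding T15 and ivory-token grants red-token (A4).
Holding red-token grants blue-badge (A3).
L15 would need K16 and blue-badge (A6), but K16 is never granted.
K16 would need L15 (A2), but L15 is never granted.
blue-badge: reached.
Reached: blue-badge — 1 of the 3.

1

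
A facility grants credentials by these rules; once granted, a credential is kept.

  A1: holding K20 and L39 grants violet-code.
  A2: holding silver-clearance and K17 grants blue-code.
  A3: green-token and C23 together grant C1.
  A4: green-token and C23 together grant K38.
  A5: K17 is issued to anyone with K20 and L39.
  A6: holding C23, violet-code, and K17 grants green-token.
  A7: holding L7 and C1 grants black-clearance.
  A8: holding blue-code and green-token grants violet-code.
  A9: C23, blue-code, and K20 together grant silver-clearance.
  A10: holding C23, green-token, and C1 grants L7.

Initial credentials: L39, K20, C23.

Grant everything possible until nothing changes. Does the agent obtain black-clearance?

Yes

Holding K20 and L39 grants violet-code (A1).
Holding K20 and L39 grants K17 (A5).
Holding C23, violet-code, and K17 grants green-token (A6).
Holding green-token and C23 grants C1 (A3).
Holding C23, green-token, and C1 grants L7 (A10).
Holding L7 and C1 grants black-clearance (A7).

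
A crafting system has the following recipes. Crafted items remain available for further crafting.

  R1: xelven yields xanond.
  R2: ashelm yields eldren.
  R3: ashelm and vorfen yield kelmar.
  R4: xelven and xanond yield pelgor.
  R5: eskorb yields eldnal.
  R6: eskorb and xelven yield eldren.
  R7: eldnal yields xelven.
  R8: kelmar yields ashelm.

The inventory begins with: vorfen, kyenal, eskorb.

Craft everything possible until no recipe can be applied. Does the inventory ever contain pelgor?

eskorb → eldnal (R5).
eldnal → xelven (R7).
xelven → xanond (R1).
Using R4, xelven and xanond make pelgor.

Yes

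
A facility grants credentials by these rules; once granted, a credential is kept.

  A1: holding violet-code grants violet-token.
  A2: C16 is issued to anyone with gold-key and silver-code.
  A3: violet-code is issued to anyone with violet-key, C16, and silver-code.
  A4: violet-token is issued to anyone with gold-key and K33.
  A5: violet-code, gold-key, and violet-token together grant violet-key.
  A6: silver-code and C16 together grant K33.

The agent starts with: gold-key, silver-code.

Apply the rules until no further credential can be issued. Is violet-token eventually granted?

Holding gold-key and silver-code grants C16 (A2).
Holding silver-code and C16 grants K33 (A6).
Holding gold-key and K33 grants violet-token (A4).

Yes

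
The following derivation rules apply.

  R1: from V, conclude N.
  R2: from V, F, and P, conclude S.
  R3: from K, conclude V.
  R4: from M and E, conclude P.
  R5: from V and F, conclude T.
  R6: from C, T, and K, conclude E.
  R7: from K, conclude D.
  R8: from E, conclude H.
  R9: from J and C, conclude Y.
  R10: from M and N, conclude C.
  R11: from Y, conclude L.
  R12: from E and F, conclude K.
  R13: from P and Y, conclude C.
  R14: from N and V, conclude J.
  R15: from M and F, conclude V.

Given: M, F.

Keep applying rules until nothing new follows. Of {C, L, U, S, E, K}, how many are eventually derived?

From M and F, R15 gives V.
From V, R1 gives N.
From N and V, R14 gives J.
From M and N, R10 gives C.
From J and C, R9 gives Y.
Y holds, so L follows (R11).
C: reached.
L: reached.
No rule produces U, and it is not given.
S would need V, F, and P (R2), but P is never established.
E would need C, T, and K (R6), but K is never established.
K would need E and F (R12), but E is never established.
Reached: C and L — 2 of the 6.

2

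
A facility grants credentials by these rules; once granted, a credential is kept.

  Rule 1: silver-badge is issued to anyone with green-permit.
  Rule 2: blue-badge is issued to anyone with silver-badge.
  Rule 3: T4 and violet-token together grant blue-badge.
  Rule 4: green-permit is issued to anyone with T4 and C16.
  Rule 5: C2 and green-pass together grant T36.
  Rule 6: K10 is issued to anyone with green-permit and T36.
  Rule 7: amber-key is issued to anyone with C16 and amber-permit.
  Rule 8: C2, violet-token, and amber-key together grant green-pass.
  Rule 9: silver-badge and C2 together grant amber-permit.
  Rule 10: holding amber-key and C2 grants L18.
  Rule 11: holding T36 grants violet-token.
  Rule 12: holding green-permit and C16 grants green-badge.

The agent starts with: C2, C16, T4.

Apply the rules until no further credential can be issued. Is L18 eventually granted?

Yes

Holding T4 and C16 grants green-permit (Rule 4).
Holding green-permit grants silver-badge (Rule 1).
Holding silver-badge and C2 grants amber-permit (Rule 9).
Holding C16 and amber-permit grants amber-key (Rule 7).
Holding amber-key and C2 grants L18 (Rule 10).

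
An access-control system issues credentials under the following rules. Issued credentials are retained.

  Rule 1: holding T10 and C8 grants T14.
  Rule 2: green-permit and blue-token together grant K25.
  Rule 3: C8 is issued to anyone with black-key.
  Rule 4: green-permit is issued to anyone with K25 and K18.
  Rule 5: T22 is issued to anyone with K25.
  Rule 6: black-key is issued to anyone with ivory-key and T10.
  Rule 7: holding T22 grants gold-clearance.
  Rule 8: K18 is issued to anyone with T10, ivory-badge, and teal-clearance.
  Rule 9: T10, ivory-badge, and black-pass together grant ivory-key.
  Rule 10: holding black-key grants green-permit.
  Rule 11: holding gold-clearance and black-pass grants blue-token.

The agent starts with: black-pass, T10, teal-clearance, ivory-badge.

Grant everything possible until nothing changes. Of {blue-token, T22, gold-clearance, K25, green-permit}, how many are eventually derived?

1

Holding T10, ivory-badge, and black-pass grants ivory-key (Rule 9).
Holding ivory-key and T10 grants black-key (Rule 6).
Holding black-key grants green-permit (Rule 10).
blue-token would need gold-clearance and black-pass (Rule 11), but gold-clearance is never granted.
T22 would need K25 (Rule 5), but K25 is never granted.
gold-clearance would need T22 (Rule 7), but T22 is never granted.
K25 would need green-permit and blue-token (Rule 2), but blue-token is never granted.
green-permit: reached.
Reached: green-permit — 1 of the 5.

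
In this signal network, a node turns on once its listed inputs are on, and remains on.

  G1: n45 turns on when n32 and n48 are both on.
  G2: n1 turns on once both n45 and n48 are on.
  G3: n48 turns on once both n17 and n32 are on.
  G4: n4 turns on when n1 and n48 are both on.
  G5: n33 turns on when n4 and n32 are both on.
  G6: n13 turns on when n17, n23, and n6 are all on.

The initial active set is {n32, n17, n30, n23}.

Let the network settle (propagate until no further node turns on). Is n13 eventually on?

No

n13 would need n17, n23, and n6 (G6), but n6 never turns on.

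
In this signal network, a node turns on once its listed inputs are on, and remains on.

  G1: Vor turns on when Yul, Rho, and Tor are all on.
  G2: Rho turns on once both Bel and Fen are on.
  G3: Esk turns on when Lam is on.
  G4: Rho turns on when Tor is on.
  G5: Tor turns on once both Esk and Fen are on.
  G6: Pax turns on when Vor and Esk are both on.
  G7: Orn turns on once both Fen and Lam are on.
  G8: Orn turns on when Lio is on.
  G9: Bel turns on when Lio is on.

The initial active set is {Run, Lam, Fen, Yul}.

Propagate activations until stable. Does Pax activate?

Yes

Lam is on, so Esk turns on (G3).
Esk and Fen are on, so Tor turns on (G5).
Tor is on, so Rho turns on (G4).
G1: Yul, Rho, and Tor on → Vor on.
G6: Vor and Esk on → Pax on.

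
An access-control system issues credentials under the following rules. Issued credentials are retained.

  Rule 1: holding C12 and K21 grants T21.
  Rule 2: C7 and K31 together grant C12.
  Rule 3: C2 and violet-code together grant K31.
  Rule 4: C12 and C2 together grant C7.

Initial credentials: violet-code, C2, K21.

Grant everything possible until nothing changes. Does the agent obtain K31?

Holding C2 and violet-code grants K31 (Rule 3).

Yes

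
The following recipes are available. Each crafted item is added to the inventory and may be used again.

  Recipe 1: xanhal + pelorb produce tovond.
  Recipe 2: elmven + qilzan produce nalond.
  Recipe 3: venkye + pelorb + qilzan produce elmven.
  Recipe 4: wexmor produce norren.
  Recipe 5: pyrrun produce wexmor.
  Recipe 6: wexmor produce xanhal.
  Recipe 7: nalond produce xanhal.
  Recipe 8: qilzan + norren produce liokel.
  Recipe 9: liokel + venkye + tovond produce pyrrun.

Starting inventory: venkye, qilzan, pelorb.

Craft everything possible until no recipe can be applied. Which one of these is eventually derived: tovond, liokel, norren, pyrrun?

tovond

venkye + pelorb + qilzan → elmven (Recipe 3).
elmven + qilzan → nalond (Recipe 2).
Using Recipe 7, nalond makes xanhal.
Using Recipe 1, xanhal and pelorb make tovond.
norren would need wexmor (Recipe 4), but wexmor is never obtained. liokel would need qilzan and norren (Recipe 8), but norren is never obtained. pyrrun would need liokel, venkye, and tovond (Recipe 9), but liokel is never obtained.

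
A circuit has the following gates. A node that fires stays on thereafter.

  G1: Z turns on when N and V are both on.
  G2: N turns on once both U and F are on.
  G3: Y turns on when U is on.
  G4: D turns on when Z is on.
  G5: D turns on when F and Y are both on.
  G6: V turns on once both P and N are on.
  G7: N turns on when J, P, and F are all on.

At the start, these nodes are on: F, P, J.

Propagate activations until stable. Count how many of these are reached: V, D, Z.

3

G7: J, P, and F on → N on.
P and N are on, so V turns on (G6).
G1: N and V on → Z on.
G4: Z on → D on.
V: reached.
D: reached.
Z: reached.
All 3 are reached.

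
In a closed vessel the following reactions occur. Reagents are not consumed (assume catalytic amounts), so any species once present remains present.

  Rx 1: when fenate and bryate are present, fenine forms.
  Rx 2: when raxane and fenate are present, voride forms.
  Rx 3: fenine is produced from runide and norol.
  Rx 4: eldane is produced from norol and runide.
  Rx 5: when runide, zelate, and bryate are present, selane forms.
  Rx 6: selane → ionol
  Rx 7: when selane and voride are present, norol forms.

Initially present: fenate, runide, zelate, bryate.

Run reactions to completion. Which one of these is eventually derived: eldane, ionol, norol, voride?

ionol

runide, zelate, and bryate present → selane forms (Rx 5).
selane present → ionol forms (Rx 6).
voride would need raxane and fenate (Rx 2), but raxane never forms. eldane would need norol and runide (Rx 4), but norol never forms. norol would need selane and voride (Rx 7), but voride never forms.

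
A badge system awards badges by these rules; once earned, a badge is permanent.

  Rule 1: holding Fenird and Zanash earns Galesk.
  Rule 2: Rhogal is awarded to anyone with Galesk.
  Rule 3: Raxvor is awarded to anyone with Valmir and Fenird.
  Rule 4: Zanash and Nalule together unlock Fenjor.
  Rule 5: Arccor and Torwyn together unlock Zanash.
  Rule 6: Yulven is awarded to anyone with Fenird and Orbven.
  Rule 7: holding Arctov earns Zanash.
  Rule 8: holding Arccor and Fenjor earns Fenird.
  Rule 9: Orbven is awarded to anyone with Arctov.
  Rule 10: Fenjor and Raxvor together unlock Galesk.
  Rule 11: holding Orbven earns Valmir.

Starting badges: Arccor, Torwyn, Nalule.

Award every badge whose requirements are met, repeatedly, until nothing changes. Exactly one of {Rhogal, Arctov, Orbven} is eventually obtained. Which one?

Rhogal

With Arccor and Torwyn, Zanash is earned (Rule 5).
With Zanash and Nalule, Fenjor is earned (Rule 4).
With Arccor and Fenjor, Fenird is earned (Rule 8).
With Fenird and Zanash, Galesk is earned (Rule 1).
With Galesk, Rhogal is earned (Rule 2).
Orbven would need Arctov (Rule 9), but Arctov is never earned. No rule produces Arctov, and it is not given.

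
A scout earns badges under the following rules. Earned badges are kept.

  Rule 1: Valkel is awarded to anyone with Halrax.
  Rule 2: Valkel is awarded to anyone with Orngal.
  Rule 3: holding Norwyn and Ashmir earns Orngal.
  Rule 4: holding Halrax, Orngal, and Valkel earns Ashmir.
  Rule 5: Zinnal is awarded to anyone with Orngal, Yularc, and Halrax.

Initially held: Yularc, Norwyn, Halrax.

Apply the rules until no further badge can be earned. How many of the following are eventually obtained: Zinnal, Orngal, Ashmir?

Zinnal would need Orngal, Yularc, and Halrax (Rule 5), but Orngal is never earned.
Orngal would need Norwyn and Ashmir (Rule 3), but Ashmir is never earned.
Ashmir would need Halrax, Orngal, and Valkel (Rule 4), but Orngal is never earned.
None of the 3 are reached.

0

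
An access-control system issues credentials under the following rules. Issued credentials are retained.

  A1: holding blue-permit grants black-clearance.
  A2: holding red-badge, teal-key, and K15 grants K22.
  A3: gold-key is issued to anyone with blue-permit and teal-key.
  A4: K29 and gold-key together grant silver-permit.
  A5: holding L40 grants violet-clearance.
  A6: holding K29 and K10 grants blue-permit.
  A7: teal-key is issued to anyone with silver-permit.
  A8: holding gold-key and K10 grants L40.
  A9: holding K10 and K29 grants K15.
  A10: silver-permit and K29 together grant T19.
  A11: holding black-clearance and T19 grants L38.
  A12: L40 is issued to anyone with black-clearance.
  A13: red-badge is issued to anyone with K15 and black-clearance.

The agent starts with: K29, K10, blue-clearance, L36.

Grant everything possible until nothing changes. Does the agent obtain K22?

K22 would need red-badge, teal-key, and K15 (A2), but teal-key is never granted.

No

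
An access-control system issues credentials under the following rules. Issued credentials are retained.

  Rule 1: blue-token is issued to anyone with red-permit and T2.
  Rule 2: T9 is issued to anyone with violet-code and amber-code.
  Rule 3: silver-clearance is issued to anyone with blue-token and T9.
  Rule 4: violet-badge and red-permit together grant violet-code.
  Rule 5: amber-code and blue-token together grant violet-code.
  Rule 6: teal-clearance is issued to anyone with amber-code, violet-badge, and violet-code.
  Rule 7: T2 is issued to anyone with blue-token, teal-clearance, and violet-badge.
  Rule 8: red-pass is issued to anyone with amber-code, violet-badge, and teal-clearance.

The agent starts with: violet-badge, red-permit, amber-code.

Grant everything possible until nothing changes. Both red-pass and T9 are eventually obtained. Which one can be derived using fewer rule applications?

T9

T9: Holding violet-badge and red-permit grants violet-code (Rule 4). Holding violet-code and amber-code grants T9 (Rule 2). [2 rule applications]
red-pass: Holding violet-badge and red-permit grants violet-code (Rule 4). Holding amber-code, violet-badge, and violet-code grants teal-clearance (Rule 6). Holding amber-code, violet-badge, and teal-clearance grants red-pass (Rule 8). [3 rule applications]
T9 needs fewer.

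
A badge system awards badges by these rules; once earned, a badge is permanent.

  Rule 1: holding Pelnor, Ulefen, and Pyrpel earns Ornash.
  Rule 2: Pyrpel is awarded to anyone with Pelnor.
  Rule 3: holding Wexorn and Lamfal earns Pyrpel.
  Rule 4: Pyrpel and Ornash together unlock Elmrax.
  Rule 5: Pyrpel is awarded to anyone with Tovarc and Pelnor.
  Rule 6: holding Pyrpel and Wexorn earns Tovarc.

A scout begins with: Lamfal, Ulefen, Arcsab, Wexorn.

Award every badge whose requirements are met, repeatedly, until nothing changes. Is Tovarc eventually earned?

Yes

With Wexorn and Lamfal, Pyrpel is earned (Rule 3).
With Pyrpel and Wexorn, Tovarc is earned (Rule 6).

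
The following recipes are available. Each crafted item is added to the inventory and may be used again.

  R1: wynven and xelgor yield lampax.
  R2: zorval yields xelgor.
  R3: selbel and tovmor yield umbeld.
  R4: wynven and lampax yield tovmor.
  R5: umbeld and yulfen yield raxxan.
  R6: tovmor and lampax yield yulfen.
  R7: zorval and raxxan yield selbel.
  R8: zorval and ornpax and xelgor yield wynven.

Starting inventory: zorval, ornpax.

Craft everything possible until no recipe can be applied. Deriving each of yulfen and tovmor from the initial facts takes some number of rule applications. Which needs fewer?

tovmor

tovmor: Using R2, zorval makes xelgor. zorval and ornpax and xelgor → wynven (R8). wynven and xelgor → lampax (R1). Using R4, wynven and lampax make tovmor. [4 rule applications]
yulfen: zorval → xelgor (R2). zorval and ornpax and xelgor → wynven (R8). Using R1, wynven and xelgor make lampax. Using R4, wynven and lampax make tovmor. Using R6, tovmor and lampax make yulfen. [5 rule applications]
tovmor needs fewer.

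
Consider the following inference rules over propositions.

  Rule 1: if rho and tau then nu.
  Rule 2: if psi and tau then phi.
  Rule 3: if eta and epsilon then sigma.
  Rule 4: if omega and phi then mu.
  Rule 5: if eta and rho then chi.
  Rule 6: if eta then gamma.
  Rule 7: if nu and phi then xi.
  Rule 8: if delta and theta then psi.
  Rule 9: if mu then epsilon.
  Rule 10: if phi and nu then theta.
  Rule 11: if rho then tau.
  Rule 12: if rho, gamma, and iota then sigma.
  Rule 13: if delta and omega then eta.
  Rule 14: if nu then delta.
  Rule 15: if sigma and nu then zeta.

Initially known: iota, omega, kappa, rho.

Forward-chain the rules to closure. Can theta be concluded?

No

theta would need phi and nu (Rule 10), but phi is never established.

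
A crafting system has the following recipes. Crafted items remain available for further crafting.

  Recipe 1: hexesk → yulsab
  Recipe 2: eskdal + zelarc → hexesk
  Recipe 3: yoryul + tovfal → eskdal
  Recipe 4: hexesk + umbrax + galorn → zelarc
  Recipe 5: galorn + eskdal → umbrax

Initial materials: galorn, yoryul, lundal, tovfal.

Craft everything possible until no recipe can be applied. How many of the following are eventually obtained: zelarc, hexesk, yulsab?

zelarc would need hexesk, umbrax, and galorn (Recipe 4), but hexesk is never obtained.
hexesk would need eskdal and zelarc (Recipe 2), but zelarc is never obtained.
yulsab would need hexesk (Recipe 1), but hexesk is never obtained.
None of the 3 are reached.

0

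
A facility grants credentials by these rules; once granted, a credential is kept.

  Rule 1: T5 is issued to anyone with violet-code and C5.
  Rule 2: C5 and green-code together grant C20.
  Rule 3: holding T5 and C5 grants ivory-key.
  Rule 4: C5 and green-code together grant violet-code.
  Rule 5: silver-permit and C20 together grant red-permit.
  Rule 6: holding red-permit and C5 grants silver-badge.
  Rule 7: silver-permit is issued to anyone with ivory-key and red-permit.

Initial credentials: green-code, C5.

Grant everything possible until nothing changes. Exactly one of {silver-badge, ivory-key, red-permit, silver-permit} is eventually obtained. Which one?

ivory-key

Holding C5 and green-code grants violet-code (Rule 4).
Holding violet-code and C5 grants T5 (Rule 1).
Holding T5 and C5 grants ivory-key (Rule 3).
red-permit would need silver-permit and C20 (Rule 5), but silver-permit is never granted. silver-permit would need ivory-key and red-permit (Rule 7), but red-permit is never granted. silver-badge would need red-permit and C5 (Rule 6), but red-permit is never granted.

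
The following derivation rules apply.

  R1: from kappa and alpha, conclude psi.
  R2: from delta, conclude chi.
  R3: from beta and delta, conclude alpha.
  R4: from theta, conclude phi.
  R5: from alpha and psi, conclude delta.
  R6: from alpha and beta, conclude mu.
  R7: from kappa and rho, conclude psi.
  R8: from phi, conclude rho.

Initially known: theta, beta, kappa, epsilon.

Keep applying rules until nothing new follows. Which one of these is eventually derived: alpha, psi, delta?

psi

From theta, R4 gives phi.
phi holds, so rho follows (R8).
kappa and rho hold, so psi follows (R7).
alpha would need beta and delta (R3), but delta is never established. delta would need alpha and psi (R5), but alpha is never established.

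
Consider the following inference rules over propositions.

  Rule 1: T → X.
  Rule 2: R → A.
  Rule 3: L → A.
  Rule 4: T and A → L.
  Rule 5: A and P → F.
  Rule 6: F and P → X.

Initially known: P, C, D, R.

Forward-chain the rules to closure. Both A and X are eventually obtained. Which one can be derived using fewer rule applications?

A: R holds, so A follows (Rule 2). [1 rule application]
X: R holds, so A follows (Rule 2). From A and P, Rule 5 gives F. F and P hold, so X follows (Rule 6). [3 rule applications]
A needs fewer.

A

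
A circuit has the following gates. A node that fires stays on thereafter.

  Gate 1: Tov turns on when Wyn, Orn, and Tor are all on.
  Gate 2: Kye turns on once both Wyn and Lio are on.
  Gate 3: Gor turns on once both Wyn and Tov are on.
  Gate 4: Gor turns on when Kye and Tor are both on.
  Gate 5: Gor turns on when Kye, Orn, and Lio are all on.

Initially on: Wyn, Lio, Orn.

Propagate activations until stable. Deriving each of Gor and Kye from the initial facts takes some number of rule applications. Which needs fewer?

Kye: Wyn and Lio are on, so Kye turns on (Gate 2). [1 rule application]
Gor: Wyn and Lio are on, so Kye turns on (Gate 2). Kye, Orn, and Lio are on, so Gor turns on (Gate 5). [2 rule applications]
Kye needs fewer.

Kye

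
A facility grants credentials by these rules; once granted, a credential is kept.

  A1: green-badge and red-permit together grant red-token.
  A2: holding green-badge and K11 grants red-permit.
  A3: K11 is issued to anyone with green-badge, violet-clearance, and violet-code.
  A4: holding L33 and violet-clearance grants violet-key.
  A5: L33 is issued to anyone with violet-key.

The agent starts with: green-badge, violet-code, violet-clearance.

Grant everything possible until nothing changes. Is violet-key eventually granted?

violet-key would need L33 and violet-clearance (A4), but L33 is never granted.

No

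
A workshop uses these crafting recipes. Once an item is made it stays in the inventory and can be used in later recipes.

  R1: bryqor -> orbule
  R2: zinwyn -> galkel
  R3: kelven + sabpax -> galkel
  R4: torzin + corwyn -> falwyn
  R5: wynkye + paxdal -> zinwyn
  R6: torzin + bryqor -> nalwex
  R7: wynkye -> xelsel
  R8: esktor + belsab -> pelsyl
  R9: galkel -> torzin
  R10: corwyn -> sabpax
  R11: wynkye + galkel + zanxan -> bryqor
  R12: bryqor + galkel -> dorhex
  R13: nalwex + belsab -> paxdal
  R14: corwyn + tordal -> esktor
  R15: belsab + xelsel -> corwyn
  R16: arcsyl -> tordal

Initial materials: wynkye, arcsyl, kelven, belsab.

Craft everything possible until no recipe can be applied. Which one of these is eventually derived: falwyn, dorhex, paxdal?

Using R7, wynkye makes xelsel.
Using R15, belsab and xelsel make corwyn.
corwyn -> sabpax (R10).
Using R3, kelven and sabpax make galkel.
galkel -> torzin (R9).
Using R4, torzin and corwyn make falwyn.
paxdal would need nalwex and belsab (R13), but nalwex is never obtained. dorhex would need bryqor and galkel (R12), but bryqor is never obtained.

falwyn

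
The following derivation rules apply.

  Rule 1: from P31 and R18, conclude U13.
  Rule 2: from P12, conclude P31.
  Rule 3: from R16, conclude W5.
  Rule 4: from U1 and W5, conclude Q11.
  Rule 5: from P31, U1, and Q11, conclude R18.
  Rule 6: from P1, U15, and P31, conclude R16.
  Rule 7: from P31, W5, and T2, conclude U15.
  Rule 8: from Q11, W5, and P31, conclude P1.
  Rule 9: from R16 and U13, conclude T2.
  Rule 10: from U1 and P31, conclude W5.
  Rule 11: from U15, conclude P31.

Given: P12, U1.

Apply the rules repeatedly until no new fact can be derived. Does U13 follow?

From P12, Rule 2 gives P31.
From U1 and P31, Rule 10 gives W5.
From U1 and W5, Rule 4 gives Q11.
From P31, U1, and Q11, Rule 5 gives R18.
P31 and R18 hold, so U13 follows (Rule 1).

Yes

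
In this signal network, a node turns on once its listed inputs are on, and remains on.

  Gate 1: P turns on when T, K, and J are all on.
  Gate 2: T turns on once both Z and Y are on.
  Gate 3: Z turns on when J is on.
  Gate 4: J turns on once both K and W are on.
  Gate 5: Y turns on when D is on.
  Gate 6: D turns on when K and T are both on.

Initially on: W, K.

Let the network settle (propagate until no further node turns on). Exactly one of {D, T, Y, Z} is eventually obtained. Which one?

Gate 4: K and W on → J on.
Gate 3: J on → Z on.
Y would need D (Gate 5), but D never turns on. D would need K and T (Gate 6), but T never turns on. T would need Z and Y (Gate 2), but Y never turns on.

Z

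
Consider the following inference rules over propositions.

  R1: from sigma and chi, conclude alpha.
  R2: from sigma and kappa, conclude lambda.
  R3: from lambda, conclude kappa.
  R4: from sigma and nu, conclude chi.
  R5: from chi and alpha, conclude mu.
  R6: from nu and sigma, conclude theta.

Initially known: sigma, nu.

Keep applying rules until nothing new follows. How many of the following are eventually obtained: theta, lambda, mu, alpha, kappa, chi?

4

From sigma and nu, R4 gives chi.
nu and sigma hold, so theta follows (R6).
sigma and chi hold, so alpha follows (R1).
chi and alpha hold, so mu follows (R5).
theta: reached.
lambda would need sigma and kappa (R2), but kappa is never established.
mu: reached.
alpha: reached.
kappa would need lambda (R3), but lambda is never established.
chi: reached.
Reached: theta, mu, alpha, and chi — 4 of the 6.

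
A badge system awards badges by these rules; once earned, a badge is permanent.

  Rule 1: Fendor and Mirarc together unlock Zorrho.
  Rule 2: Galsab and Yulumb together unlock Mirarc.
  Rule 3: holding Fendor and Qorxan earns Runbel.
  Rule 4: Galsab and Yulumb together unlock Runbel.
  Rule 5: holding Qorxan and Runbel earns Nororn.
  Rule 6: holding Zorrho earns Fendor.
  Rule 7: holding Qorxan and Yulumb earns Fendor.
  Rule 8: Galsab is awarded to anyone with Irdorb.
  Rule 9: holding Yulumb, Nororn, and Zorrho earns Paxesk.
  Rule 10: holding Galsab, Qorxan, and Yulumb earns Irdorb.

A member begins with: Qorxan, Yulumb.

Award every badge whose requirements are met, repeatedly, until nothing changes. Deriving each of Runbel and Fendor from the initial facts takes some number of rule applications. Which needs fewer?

Fendor

Fendor: With Qorxan and Yulumb, Fendor is earned (Rule 7). [1 rule application]
Runbel: With Qorxan and Yulumb, Fendor is earned (Rule 7). With Fendor and Qorxan, Runbel is earned (Rule 3). [2 rule applications]
Fendor needs fewer.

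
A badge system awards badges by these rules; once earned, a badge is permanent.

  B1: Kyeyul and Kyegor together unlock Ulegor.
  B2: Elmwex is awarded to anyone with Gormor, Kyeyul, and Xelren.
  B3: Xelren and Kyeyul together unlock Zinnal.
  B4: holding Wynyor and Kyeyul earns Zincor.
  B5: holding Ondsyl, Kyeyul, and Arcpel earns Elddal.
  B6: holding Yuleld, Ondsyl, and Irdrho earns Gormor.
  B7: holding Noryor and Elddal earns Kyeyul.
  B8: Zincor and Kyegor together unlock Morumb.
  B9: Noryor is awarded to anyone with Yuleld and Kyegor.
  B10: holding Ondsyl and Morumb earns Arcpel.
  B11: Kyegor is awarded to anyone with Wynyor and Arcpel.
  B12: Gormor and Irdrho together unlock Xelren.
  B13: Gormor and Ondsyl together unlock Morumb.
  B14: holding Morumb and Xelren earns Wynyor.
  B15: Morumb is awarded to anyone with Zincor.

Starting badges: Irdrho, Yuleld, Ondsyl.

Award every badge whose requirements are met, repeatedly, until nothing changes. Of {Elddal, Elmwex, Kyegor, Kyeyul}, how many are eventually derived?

With Yuleld, Ondsyl, and Irdrho, Gormor is earned (B6).
With Gormor and Ondsyl, Morumb is earned (B13).
With Gormor and Irdrho, Xelren is earned (B12).
With Ondsyl and Morumb, Arcpel is earned (B10).
With Morumb and Xelren, Wynyor is earned (B14).
With Wynyor and Arcpel, Kyegor is earned (B11).
Elddal would need Ondsyl, Kyeyul, and Arcpel (B5), but Kyeyul is never earned.
Elmwex would need Gormor, Kyeyul, and Xelren (B2), but Kyeyul is never earned.
Kyegor: reached.
Kyeyul would need Noryor and Elddal (B7), but Elddal is never earned.
Reached: Kyegor — 1 of the 4.

1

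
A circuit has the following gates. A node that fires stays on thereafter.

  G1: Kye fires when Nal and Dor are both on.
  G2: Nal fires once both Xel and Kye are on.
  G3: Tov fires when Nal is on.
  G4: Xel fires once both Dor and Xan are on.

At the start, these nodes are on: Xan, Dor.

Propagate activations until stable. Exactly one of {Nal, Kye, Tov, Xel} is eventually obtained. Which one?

Xel

Dor and Xan are on, so Xel fires (G4).
Nal would need Xel and Kye (G2), but Kye never turns on. Tov would need Nal (G3), but Nal never turns on. Kye would need Nal and Dor (G1), but Nal never turns on.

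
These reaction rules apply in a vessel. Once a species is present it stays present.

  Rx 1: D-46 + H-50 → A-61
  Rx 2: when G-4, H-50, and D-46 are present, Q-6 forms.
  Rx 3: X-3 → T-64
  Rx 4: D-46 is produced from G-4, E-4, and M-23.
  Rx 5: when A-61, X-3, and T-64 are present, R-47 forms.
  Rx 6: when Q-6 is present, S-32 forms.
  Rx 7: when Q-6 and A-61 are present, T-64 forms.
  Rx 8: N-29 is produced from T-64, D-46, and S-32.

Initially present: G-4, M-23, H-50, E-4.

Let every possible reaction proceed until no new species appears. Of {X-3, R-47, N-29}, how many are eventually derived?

1

G-4, E-4, and M-23 present → D-46 forms (Rx 4).
D-46 and H-50 present → A-61 forms (Rx 1).
G-4, H-50, and D-46 present → Q-6 forms (Rx 2).
Q-6 and A-61 present → T-64 forms (Rx 7).
Q-6 present → S-32 forms (Rx 6).
T-64, D-46, and S-32 present → N-29 forms (Rx 8).
No rule produces X-3, and it is not given.
R-47 would need A-61, X-3, and T-64 (Rx 5), but X-3 never forms.
N-29: reached.
Reached: N-29 — 1 of the 3.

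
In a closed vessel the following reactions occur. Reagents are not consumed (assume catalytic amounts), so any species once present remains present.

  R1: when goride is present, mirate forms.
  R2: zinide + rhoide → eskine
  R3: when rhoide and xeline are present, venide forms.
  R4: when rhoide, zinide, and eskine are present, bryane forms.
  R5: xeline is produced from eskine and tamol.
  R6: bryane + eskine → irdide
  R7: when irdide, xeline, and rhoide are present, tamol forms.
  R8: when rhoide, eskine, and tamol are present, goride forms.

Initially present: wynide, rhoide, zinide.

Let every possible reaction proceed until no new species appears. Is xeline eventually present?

No

xeline would need eskine and tamol (R5), but tamol never forms.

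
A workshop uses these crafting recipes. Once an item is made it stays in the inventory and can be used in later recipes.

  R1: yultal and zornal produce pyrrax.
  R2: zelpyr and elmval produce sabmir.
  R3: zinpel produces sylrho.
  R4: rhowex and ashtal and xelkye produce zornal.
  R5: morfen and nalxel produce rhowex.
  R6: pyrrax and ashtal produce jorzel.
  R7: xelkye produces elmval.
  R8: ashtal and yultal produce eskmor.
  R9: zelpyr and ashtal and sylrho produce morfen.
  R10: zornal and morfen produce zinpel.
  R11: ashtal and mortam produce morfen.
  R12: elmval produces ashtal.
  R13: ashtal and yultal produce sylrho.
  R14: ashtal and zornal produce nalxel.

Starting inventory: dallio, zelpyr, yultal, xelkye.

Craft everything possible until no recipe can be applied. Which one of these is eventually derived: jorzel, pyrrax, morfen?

morfen

Using R7, xelkye makes elmval.
Using R12, elmval makes ashtal.
Using R13, ashtal and yultal make sylrho.
Using R9, zelpyr, ashtal, and sylrho make morfen.
pyrrax would need yultal and zornal (R1), but zornal is never obtained. jorzel would need pyrrax and ashtal (R6), but pyrrax is never obtained.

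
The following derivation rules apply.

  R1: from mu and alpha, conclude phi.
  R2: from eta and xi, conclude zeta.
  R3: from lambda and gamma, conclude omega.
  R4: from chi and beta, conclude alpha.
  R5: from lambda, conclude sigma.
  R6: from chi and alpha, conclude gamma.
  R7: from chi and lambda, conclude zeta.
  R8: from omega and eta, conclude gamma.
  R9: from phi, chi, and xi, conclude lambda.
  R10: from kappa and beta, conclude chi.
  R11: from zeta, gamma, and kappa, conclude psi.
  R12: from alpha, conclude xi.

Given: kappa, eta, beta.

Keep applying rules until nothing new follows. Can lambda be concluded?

lambda would need phi, chi, and xi (R9), but phi is never established.

No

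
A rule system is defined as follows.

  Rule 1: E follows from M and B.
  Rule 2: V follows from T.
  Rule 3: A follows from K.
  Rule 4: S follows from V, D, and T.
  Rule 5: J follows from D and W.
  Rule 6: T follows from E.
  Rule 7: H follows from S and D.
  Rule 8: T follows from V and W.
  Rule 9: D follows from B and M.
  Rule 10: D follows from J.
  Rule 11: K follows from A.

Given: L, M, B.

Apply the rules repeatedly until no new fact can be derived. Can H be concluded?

Yes

B and M hold, so D follows (Rule 9).
From M and B, Rule 1 gives E.
E holds, so T follows (Rule 6).
T holds, so V follows (Rule 2).
From V, D, and T, Rule 4 gives S.
From S and D, Rule 7 gives H.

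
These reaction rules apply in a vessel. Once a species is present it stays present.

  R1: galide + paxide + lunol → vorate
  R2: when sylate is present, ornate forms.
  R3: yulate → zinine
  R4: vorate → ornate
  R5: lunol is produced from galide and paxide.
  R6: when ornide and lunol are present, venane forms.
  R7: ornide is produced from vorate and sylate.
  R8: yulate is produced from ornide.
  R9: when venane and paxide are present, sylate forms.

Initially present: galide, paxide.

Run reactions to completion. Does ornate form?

galide and paxide present → lunol forms (R5).
galide, paxide, and lunol present → vorate forms (R1).
vorate present → ornate forms (R4).

Yes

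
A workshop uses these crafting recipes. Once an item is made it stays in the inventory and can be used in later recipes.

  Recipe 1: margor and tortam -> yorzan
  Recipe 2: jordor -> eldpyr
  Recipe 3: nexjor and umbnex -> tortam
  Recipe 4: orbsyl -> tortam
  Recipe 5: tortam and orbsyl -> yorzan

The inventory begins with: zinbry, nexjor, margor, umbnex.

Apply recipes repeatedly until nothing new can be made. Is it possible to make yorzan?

Yes

Using Recipe 3, nexjor and umbnex make tortam.
Using Recipe 1, margor and tortam make yorzan.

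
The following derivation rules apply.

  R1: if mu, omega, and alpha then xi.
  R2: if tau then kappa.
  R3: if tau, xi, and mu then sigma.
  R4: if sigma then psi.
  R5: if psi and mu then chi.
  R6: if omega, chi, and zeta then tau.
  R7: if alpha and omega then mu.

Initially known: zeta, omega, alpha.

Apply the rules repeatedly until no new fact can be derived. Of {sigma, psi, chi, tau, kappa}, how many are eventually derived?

sigma would need tau, xi, and mu (R3), but tau is never established.
psi would need sigma (R4), but sigma is never established.
chi would need psi and mu (R5), but psi is never established.
tau would need omega, chi, and zeta (R6), but chi is never established.
kappa would need tau (R2), but tau is never established.
None of the 5 are reached.

0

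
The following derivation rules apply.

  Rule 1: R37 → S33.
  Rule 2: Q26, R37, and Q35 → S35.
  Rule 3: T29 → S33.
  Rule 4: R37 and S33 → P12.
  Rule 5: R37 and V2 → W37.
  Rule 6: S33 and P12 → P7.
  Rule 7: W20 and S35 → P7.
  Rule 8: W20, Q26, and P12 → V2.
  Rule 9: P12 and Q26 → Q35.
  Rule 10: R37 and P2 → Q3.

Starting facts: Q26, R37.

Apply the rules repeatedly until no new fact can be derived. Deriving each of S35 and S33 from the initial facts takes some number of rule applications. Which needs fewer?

S33

S33: R37 holds, so S33 follows (Rule 1). [1 rule application]
S35: R37 holds, so S33 follows (Rule 1). From R37 and S33, Rule 4 gives P12. From P12 and Q26, Rule 9 gives Q35. Q26, R37, and Q35 hold, so S35 follows (Rule 2). [4 rule applications]
S33 needs fewer.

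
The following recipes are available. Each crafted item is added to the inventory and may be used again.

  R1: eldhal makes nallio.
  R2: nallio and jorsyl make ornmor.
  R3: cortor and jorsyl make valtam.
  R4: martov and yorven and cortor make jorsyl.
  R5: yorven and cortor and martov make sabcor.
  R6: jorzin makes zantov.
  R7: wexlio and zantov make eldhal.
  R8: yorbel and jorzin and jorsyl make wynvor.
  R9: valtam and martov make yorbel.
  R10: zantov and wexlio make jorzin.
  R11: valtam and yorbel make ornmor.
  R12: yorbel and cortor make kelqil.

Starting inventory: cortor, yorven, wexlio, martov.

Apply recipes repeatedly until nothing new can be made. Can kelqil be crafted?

Using R4, martov, yorven, and cortor make jorsyl.
cortor and jorsyl → valtam (R3).
Using R9, valtam and martov make yorbel.
Using R12, yorbel and cortor make kelqil.

Yes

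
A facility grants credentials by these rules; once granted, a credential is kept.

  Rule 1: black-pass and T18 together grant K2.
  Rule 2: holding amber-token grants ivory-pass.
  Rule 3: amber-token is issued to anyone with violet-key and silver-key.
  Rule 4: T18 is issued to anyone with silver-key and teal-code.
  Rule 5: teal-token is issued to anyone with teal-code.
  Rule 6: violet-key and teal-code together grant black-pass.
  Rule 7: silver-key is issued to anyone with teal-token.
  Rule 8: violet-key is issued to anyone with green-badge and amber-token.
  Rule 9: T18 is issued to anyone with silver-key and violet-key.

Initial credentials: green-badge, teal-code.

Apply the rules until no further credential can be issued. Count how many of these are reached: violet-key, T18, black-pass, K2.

Holding teal-code grants teal-token (Rule 5).
Holding teal-token grants silver-key (Rule 7).
Holding silver-key and teal-code grants T18 (Rule 4).
violet-key would need green-badge and amber-token (Rule 8), but amber-token is never granted.
T18: reached.
black-pass would need violet-key and teal-code (Rule 6), but violet-key is never granted.
K2 would need black-pass and T18 (Rule 1), but black-pass is never granted.
Reached: T18 — 1 of the 4.

1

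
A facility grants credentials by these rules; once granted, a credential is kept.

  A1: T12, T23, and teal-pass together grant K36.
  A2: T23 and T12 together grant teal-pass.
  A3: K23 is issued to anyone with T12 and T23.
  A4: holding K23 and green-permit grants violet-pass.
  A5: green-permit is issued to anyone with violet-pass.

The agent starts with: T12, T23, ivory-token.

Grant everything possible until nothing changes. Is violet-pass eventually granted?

violet-pass would need K23 and green-permit (A4), but green-permit is never granted.

No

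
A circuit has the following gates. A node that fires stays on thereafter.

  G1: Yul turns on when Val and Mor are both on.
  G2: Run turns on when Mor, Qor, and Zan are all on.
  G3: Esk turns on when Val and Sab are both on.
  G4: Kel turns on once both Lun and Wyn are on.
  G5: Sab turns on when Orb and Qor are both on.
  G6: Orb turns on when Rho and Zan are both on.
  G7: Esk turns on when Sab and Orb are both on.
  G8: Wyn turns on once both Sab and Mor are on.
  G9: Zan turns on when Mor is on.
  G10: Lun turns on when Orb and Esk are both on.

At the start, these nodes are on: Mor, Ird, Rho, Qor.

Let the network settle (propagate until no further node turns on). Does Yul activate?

No

Yul would need Val and Mor (G1), but Val never turns on.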